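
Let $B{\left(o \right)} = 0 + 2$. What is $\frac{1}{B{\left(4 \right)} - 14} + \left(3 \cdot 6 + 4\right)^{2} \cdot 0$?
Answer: $- \frac{1}{12} \approx -0.083333$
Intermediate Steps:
$B{\left(o \right)} = 2$
$\frac{1}{B{\left(4 \right)} - 14} + \left(3 \cdot 6 + 4\right)^{2} \cdot 0 = \frac{1}{2 - 14} + \left(3 \cdot 6 + 4\right)^{2} \cdot 0 = \frac{1}{-12} + \left(18 + 4\right)^{2} \cdot 0 = - \frac{1}{12} + 22^{2} \cdot 0 = - \frac{1}{12} + 484 \cdot 0 = - \frac{1}{12} + 0 = - \frac{1}{12}$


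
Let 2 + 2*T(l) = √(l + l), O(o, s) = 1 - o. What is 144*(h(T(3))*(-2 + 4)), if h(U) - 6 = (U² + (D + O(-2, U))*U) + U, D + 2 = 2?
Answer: 1296 + 288*√6 ≈ 2001.5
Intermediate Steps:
D = 0 (D = -2 + 2 = 0)
T(l) = -1 + √2*√l/2 (T(l) = -1 + √(l + l)/2 = -1 + √(2*l)/2 = -1 + (√2*√l)/2 = -1 + √2*√l/2)
h(U) = 6 + U² + 4*U (h(U) = 6 + ((U² + (0 + (1 - 1*(-2)))*U) + U) = 6 + ((U² + (0 + (1 + 2))*U) + U) = 6 + ((U² + (0 + 3)*U) + U) = 6 + ((U² + 3*U) + U) = 6 + (U² + 4*U) = 6 + U² + 4*U)
144*(h(T(3))*(-2 + 4)) = 144*((6 + (-1 + √2*√3/2)² + 4*(-1 + √2*√3/2))*(-2 + 4)) = 144*((6 + (-1 + √6/2)² + 4*(-1 + √6/2))*2) = 144*((6 + (-1 + √6/2)² + (-4 + 2*√6))*2) = 144*((2 + (-1 + √6/2)² + 2*√6)*2) = 144*(4 + 2*(-1 + √6/2)² + 4*√6) = 576 + 288*(-1 + √6/2)² + 576*√6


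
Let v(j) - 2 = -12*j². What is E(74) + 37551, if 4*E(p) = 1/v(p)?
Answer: 9869904839/262840 ≈ 37551.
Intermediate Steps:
v(j) = 2 - 12*j²
E(p) = 1/(4*(2 - 12*p²))
E(74) + 37551 = -1/(-8 + 48*74²) + 37551 = -1/(-8 + 48*5476) + 37551 = -1/(-8 + 262848) + 37551 = -1/262840 + 37551 = 9869904839/262840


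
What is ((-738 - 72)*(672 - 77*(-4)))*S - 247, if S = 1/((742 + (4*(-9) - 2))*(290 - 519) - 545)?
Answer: -39161167/161761 ≈ -242.09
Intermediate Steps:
S = -1/161761 (S = 1/((742 + (-36 - 2))*(-229) - 545) = 1/((742 - 38)*(-229) - 545) = 1/(704*(-229) - 545) = 1/(-161216 - 545) = 1/(-161761) = -1/161761 ≈ -6.1820e-6)
((-738 - 72)*(672 - 77*(-4)))*S - 247 = ((-738 - 72)*(672 - 77*(-4)))*(-1/161761) - 247 = -810*(672 + 308)*(-1/161761) - 247 = -810*980*(-1/161761) - 247 = -793800*(-1/161761) - 247 = 793800/161761 - 247 = -39161167/161761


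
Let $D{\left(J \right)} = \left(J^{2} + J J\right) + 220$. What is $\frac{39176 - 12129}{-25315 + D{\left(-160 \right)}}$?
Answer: $\frac{27047}{26105} \approx 1.0361$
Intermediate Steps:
$D{\left(J \right)} = 220 + 2 J^{2}$ ($D{\left(J \right)} = \left(J^{2} + J^{2}\right) + 220 = 2 J^{2} + 220 = 220 + 2 J^{2}$)
$\frac{39176 - 12129}{-25315 + D{\left(-160 \right)}} = \frac{39176 - 12129}{-25315 + \left(220 + 2 \left(-160\right)^{2}\right)} = \frac{27047}{-25315 + \left(220 + 2 \cdot 25600\right)} = \frac{27047}{-25315 + \left(220 + 51200\right)} = \frac{27047}{-25315 + 51420} = \frac{27047}{26105}$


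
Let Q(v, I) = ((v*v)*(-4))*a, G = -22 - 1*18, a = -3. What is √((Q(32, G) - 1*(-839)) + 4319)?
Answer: √17446 ≈ 132.08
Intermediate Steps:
G = -40 (G = -22 - 18 = -40)
Q(v, I) = 12*v² (Q(v, I) = ((v*v)*(-4))*(-3) = (v²*(-4))*(-3) = -4*v²*(-3) = 12*v²)
√((Q(32, G) - 1*(-839)) + 4319) = √((12*32² - 1*(-839)) + 4319) = √((12*1024 + 839) + 4319) = √((12288 + 839) + 4319) = √(13127 + 4319) = √17446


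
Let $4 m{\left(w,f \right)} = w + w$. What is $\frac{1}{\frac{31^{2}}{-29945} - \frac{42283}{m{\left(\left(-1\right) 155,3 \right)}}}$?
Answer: $\frac{928295}{506435983} \approx 0.001833$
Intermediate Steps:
$m{\left(w,f \right)} = \frac{w}{2}$ ($m{\left(w,f \right)} = \frac{w + w}{4} = \frac{2 w}{4} = \frac{w}{2}$)
$\frac{1}{\frac{31^{2}}{-29945} - \frac{42283}{m{\left(\left(-1\right) 155,3 \right)}}} = \frac{1}{\frac{31^{2}}{-29945} - \frac{42283}{\frac{1}{2} \left(\left(-1\right) 155\right)}} = \frac{1}{961 \left(- \frac{1}{29945}\right) - \frac{42283}{\frac{1}{2} \left(-155\right)}} = \frac{1}{- \frac{961}{29945} - \frac{42283}{- \frac{155}{2}}} = \frac{1}{- \frac{961}{29945} - - \frac{84566}{155}} = \frac{1}{- \frac{961}{29945} + \frac{84566}{155}} = \frac{1}{\frac{506435983}{928295}} = \frac{928295}{506435983}$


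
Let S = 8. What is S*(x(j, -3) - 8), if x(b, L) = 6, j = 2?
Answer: -16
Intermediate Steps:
S*(x(j, -3) - 8) = 8*(6 - 8) = 8*(-2) = -16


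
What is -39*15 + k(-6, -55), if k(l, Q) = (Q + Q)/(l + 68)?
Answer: -18190/31 ≈ -586.77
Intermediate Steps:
k(l, Q) = 2*Q/(68 + l) (k(l, Q) = (2*Q)/(68 + l) = 2*Q/(68 + l))
-39*15 + k(-6, -55) = -39*15 + 2*(-55)/(68 - 6) = -585 + 2*(-55)/62 = -585 + 2*(-55)*(1/62) = -585 - 55/31 = -18190/31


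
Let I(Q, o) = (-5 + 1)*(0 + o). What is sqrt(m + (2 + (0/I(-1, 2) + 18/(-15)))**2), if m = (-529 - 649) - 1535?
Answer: I*sqrt(67809)/5 ≈ 52.08*I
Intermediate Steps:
I(Q, o) = -4*o
m = -2713 (m = -1178 - 1535 = -2713)
sqrt(m + (2 + (0/I(-1, 2) + 18/(-15)))**2) = sqrt(-2713 + (2 + (0/((-4*2)) + 18/(-15)))**2) = sqrt(-2713 + (2 + (0/(-8) + 18*(-1/15)))**2) = sqrt(-2713 + (2 + (0*(-1/8) - 6/5))**2) = sqrt(-2713 + (2 + (0 - 6/5))**2) = sqrt(-2713 + (2 - 6/5)**2) = sqrt(-2713 + (4/5)**2) = sqrt(-2713 + 16/25) = sqrt(-67809/25) = I*sqrt(67809)/5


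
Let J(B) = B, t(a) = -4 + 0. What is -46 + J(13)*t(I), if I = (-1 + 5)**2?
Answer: -98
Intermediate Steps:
I = 16 (I = 4**2 = 16)
t(a) = -4
-46 + J(13)*t(I) = -46 + 13*(-4) = -46 - 52 = -98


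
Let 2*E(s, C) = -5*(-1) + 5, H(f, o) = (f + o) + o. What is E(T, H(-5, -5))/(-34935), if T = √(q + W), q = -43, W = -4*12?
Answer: -1/6987 ≈ -0.00014312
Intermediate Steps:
W = -48
H(f, o) = f + 2*o
T = I*√91 (T = √(-43 - 48) = √(-91) = I*√91 ≈ 9.5394*I)
E(s, C) = 5 (E(s, C) = (-5*(-1) + 5)/2 = (5 + 5)/2 = (½)*10 = 5)
E(T, H(-5, -5))/(-34935) = 5/(-34935) = 5*(-1/34935) = -1/6987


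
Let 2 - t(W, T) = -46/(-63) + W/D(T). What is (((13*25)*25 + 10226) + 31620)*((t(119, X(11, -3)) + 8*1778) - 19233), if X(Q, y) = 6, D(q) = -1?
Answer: -5130189430/21 ≈ -2.4429e+8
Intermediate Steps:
t(W, T) = 80/63 + W (t(W, T) = 2 - (-46/(-63) + W/(-1)) = 2 - (-46*(-1/63) + W*(-1)) = 2 - (46/63 - W) = 2 + (-46/63 + W) = 80/63 + W)
(((13*25)*25 + 10226) + 31620)*((t(119, X(11, -3)) + 8*1778) - 19233) = (((13*25)*25 + 10226) + 31620)*(((80/63 + 119) + 8*1778) - 19233) = ((325*25 + 10226) + 31620)*((7577/63 + 14224) - 19233) = ((8125 + 10226) + 31620)*(903689/63 - 19233) = (18351 + 31620)*(-307990/63) = 49971*(-307990/63) = -5130189430/21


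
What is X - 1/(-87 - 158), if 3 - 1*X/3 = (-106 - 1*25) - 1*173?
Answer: 225646/245 ≈ 921.00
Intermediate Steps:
X = 921 (X = 9 - 3*((-106 - 1*25) - 1*173) = 9 - 3*((-106 - 25) - 173) = 9 - 3*(-131 - 173) = 9 - 3*(-304) = 9 + 912 = 921)
X - 1/(-87 - 158) = 921 - 1/(-87 - 158) = 921 - 1/(-245) = 921 - 1*(-1/245) = 921 + 1/245 = 225646/245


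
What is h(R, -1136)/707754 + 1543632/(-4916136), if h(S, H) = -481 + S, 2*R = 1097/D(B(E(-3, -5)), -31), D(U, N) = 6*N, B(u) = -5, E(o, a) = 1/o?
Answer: -16970808659515/53930931237432 ≈ -0.31468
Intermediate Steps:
R = -1097/372 (R = (1097/((6*(-31))))/2 = (1097/(-186))/2 = (1097*(-1/186))/2 = (1/2)*(-1097/186) = -1097/372 ≈ -2.9489)
h(R, -1136)/707754 + 1543632/(-4916136) = (-481 - 1097/372)/707754 + 1543632/(-4916136) = -180029/372*1/707754 + 1543632*(-1/4916136) = -180029/263284488 - 64318/204839 = -16970808659515/53930931237432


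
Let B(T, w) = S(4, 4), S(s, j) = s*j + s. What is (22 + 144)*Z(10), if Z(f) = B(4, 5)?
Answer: 3320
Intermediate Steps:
S(s, j) = s + j*s (S(s, j) = j*s + s = s + j*s)
B(T, w) = 20 (B(T, w) = 4*(1 + 4) = 4*5 = 20)
Z(f) = 20
(22 + 144)*Z(10) = (22 + 144)*20 = 166*20 = 3320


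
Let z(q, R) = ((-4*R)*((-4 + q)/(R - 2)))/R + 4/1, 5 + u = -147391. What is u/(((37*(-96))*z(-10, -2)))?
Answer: -12283/2960 ≈ -4.1497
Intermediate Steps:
u = -147396 (u = -5 - 147391 = -147396)
z(q, R) = 4 - 4*(-4 + q)/(-2 + R) (z(q, R) = ((-4*R)*((-4 + q)/(-2 + R)))/R + 4*1 = ((-4*R)*((-4 + q)/(-2 + R)))/R + 4 = (-4*R*(-4 + q)/(-2 + R))/R + 4 = -4*(-4 + q)/(-2 + R) + 4 = 4 - 4*(-4 + q)/(-2 + R))
u/(((37*(-96))*z(-10, -2))) = -147396*(-(-2 - 2)/(14208*(2 - 2 - 1*(-10)))) = -147396*1/(3552*(2 - 2 + 10)) = -147396/((-14208*(-1)*10/4)) = -147396/((-3552*(-10))) = -147396/35520 = -147396*1/35520 = -12283/2960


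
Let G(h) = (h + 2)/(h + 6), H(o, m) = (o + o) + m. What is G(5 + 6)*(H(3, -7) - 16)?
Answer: -13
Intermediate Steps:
H(o, m) = m + 2*o (H(o, m) = 2*o + m = m + 2*o)
G(h) = (2 + h)/(6 + h)
G(5 + 6)*(H(3, -7) - 16) = ((2 + (5 + 6))/(6 + (5 + 6)))*((-7 + 2*3) - 16) = ((2 + 11)/(6 + 11))*((-7 + 6) - 16) = (13/17)*(-1 - 16) = ((1/17)*13)*(-17) = (13/17)*(-17) = -13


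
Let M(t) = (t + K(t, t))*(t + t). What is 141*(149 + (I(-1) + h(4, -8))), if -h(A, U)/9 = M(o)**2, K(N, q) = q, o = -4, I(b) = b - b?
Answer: -5176815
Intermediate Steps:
I(b) = 0
M(t) = 4*t**2 (M(t) = (t + t)*(t + t) = (2*t)*(2*t) = 4*t**2)
h(A, U) = -36864 (h(A, U) = -9*(4*(-4)**2)**2 = -9*(4*16)**2 = -9*64**2 = -9*4096 = -36864)
141*(149 + (I(-1) + h(4, -8))) = 141*(149 + (0 - 36864)) = 141*(149 - 36864) = 141*(-36715) = -5176815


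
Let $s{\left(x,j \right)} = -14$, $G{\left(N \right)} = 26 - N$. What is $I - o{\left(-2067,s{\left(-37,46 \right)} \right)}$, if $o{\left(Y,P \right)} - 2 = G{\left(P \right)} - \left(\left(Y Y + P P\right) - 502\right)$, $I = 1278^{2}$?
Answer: $5905425$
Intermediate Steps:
$I = 1633284$
$o{\left(Y,P \right)} = 530 - P - P^{2} - Y^{2}$ ($o{\left(Y,P \right)} = 2 - \left(-528 + P + P P + Y Y\right) = 2 - \left(-528 + P + P^{2} + Y^{2}\right) = 530 - P - P^{2} - Y^{2}$)
$I - o{\left(-2067,s{\left(-37,46 \right)} \right)} = 1633284 - \left(530 - -14 - \left(-14\right)^{2} - \left(-2067\right)^{2}\right) = 1633284 - \left(530 + 14 - 196 - 4272489\right) = 1633284 - -4272141 = 1633284 + 4272141 = 5905425$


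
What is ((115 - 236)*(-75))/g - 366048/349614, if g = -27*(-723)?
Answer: -73571777/126385461 ≈ -0.58212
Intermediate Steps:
g = 19521
((115 - 236)*(-75))/g - 366048/349614 = ((115 - 236)*(-75))/19521 - 366048/349614 = -121*(-75)*(1/19521) - 366048*1/349614 = 9075*(1/19521) - 20336/19423 = 3025/6507 - 20336/19423 = -73571777/126385461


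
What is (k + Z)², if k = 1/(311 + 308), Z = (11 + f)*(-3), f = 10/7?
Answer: 26099048704/18774889 ≈ 1390.1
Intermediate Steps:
f = 10/7 (f = 10*(⅐) = 10/7 ≈ 1.4286)
Z = -261/7 (Z = (11 + 10/7)*(-3) = (87/7)*(-3) = -261/7 ≈ -37.286)
k = 1/619 ≈ 0.0016155
(k + Z)² = (1/619 - 261/7)² = (-161552/4333)² = 26099048704/18774889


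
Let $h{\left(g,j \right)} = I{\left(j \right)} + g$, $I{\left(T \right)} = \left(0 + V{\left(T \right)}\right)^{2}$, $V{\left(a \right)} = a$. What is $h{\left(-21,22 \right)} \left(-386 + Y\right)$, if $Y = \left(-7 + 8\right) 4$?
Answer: $-176866$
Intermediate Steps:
$Y = 4$ ($Y = 1 \cdot 4 = 4$)
$I{\left(T \right)} = T^{2}$ ($I{\left(T \right)} = \left(0 + T\right)^{2} = T^{2}$)
$h{\left(g,j \right)} = g + j^{2}$ ($h{\left(g,j \right)} = j^{2} + g = g + j^{2}$)
$h{\left(-21,22 \right)} \left(-386 + Y\right) = \left(-21 + 22^{2}\right) \left(-386 + 4\right) = \left(-21 + 484\right) \left(-382\right) = 463 \left(-382\right) = -176866$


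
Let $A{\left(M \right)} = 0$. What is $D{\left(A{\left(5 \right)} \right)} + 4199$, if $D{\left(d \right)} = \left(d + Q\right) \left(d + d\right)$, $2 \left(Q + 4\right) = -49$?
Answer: $4199$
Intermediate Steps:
$Q = - \frac{57}{2}$ ($Q = -4 + \frac{1}{2} \left(-49\right) = -4 - \frac{49}{2} = - \frac{57}{2} \approx -28.5$)
$D{\left(d \right)} = 2 d \left(- \frac{57}{2} + d\right)$ ($D{\left(d \right)} = \left(d - \frac{57}{2}\right) \left(d + d\right) = \left(- \frac{57}{2} + d\right) 2 d = 2 d \left(- \frac{57}{2} + d\right)$)
$D{\left(A{\left(5 \right)} \right)} + 4199 = 0 \left(-57 + 2 \cdot 0\right) + 4199 = 0 \left(-57 + 0\right) + 4199 = 0 \left(-57\right) + 4199 = 0 + 4199 = 4199$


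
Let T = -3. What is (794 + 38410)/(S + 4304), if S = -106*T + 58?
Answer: 1089/130 ≈ 8.3769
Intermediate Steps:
S = 376 (S = -106*(-3) + 58 = 318 + 58 = 376)
(794 + 38410)/(S + 4304) = (794 + 38410)/(376 + 4304) = 39204/4680 = 39204*(1/4680) = 1089/130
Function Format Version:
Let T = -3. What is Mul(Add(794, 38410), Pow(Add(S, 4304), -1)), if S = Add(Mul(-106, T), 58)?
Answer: Rational(1089, 130) ≈ 8.3769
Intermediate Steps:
S = 376 (S = Add(Mul(-106, -3), 58) = Add(318, 58) = 376)
Mul(Add(794, 38410), Pow(Add(S, 4304), -1)) = Mul(Add(794, 38410), Pow(Add(376, 4304), -1)) = Mul(39204, Pow(4680, -1)) = Mul(39204, Rational(1, 4680)) = Rational(1089, 130)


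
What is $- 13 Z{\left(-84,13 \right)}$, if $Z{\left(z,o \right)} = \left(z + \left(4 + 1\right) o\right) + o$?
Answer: $78$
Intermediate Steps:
$Z{\left(z,o \right)} = z + 6 o$ ($Z{\left(z,o \right)} = \left(z + 5 o\right) + o = z + 6 o$)
$- 13 Z{\left(-84,13 \right)} = - 13 \left(-84 + 6 \cdot 13\right) = - 13 \left(-84 + 78\right) = \left(-13\right) \left(-6\right) = 78$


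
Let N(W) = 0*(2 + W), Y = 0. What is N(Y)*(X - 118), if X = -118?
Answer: 0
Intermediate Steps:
N(W) = 0
N(Y)*(X - 118) = 0*(-118 - 118) = 0*(-236) = 0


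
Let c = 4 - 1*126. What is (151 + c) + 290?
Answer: 319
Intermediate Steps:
c = -122 (c = 4 - 126 = -122)
(151 + c) + 290 = (151 - 122) + 290 = 29 + 290 = 319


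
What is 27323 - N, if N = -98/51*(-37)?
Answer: 1389847/51 ≈ 27252.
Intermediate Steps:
N = 3626/51 (N = -98*1/51*(-37) = -98/51*(-37) = 3626/51 ≈ 71.098)
27323 - N = 27323 - 1*3626/51 = 27323 - 3626/51 = 1389847/51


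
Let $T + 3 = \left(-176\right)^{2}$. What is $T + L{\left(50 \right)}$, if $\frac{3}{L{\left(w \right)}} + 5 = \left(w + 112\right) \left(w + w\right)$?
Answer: $\frac{501607738}{16195} \approx 30973.0$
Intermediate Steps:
$T = 30973$ ($T = -3 + \left(-176\right)^{2} = -3 + 30976 = 30973$)
$L{\left(w \right)} = \frac{3}{-5 + 2 w \left(112 + w\right)}$ ($L{\left(w \right)} = \frac{3}{-5 + \left(w + 112\right) \left(w + w\right)} = \frac{3}{-5 + \left(112 + w\right) 2 w} = \frac{3}{-5 + 2 w \left(112 + w\right)}$)
$T + L{\left(50 \right)} = 30973 + \frac{3}{-5 + 2 \cdot 50^{2} + 224 \cdot 50} = 30973 + \frac{3}{-5 + 2 \cdot 2500 + 11200} = 30973 + \frac{3}{-5 + 5000 + 11200} = 30973 + \frac{3}{16195} = \frac{501607738}{16195}$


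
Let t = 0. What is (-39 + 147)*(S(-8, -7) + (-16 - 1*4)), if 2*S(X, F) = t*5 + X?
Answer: -2592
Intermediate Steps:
S(X, F) = X/2 (S(X, F) = (0*5 + X)/2 = (0 + X)/2 = X/2)
(-39 + 147)*(S(-8, -7) + (-16 - 1*4)) = (-39 + 147)*((1/2)*(-8) + (-16 - 1*4)) = 108*(-4 + (-16 - 4)) = 108*(-4 - 20) = 108*(-24) = -2592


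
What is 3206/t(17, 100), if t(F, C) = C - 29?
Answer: 3206/71 ≈ 45.155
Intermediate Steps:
t(F, C) = -29 + C
3206/t(17, 100) = 3206/(-29 + 100) = 3206/71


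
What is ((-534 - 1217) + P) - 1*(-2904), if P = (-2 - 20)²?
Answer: 1637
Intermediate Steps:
P = 484 (P = (-22)² = 484)
((-534 - 1217) + P) - 1*(-2904) = ((-534 - 1217) + 484) - 1*(-2904) = (-1751 + 484) + 2904 = -1267 + 2904 = 1637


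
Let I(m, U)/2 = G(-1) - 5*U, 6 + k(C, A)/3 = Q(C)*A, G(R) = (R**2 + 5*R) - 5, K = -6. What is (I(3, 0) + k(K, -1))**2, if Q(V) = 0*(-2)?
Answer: 1296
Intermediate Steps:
Q(V) = 0
G(R) = -5 + R**2 + 5*R
k(C, A) = -18 (k(C, A) = -18 + 3*(0*A) = -18 + 3*0 = -18 + 0 = -18)
I(m, U) = -18 - 10*U (I(m, U) = 2*((-5 + (-1)**2 + 5*(-1)) - 5*U) = 2*((-5 + 1 - 5) - 5*U) = 2*(-9 - 5*U) = -18 - 10*U)
(I(3, 0) + k(K, -1))**2 = ((-18 - 10*0) - 18)**2 = ((-18 + 0) - 18)**2 = (-18 - 18)**2 = (-36)**2 = 1296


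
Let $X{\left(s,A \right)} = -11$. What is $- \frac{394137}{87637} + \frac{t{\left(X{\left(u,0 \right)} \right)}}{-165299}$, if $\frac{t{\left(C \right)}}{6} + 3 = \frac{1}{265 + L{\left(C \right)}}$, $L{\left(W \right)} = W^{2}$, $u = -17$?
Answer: $- \frac{12573733040832}{2795857533359} \approx -4.4973$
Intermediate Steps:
$t{\left(C \right)} = -18 + \frac{6}{265 + C^{2}}$
$- \frac{394137}{87637} + \frac{t{\left(X{\left(u,0 \right)} \right)}}{-165299} = - \frac{394137}{87637} + \frac{6 \frac{1}{265 + \left(-11\right)^{2}} \left(-794 - 3 \left(-11\right)^{2}\right)}{-165299} = \left(-394137\right) \frac{1}{87637} + \frac{6 \left(-794 - 363\right)}{265 + 121} \left(- \frac{1}{165299}\right) = - \frac{394137}{87637} + \frac{6 \left(-794 - 363\right)}{386} \left(- \frac{1}{165299}\right) = - \frac{394137}{87637} + 6 \cdot \frac{1}{386} \left(-1157\right) \left(- \frac{1}{165299}\right) = - \frac{394137}{87637} - - \frac{3471}{31902707} = - \frac{394137}{87637} + \frac{3471}{31902707} = - \frac{12573733040832}{2795857533359}$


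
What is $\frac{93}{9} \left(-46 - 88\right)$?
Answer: $- \frac{4154}{3} \approx -1384.7$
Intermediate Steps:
$\frac{93}{9} \left(-46 - 88\right) = 93 \cdot \frac{1}{9} \left(-134\right) = \frac{31}{3} \left(-134\right) = - \frac{4154}{3}$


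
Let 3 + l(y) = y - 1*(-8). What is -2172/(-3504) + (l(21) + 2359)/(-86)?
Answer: -340427/12556 ≈ -27.113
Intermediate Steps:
l(y) = 5 + y (l(y) = -3 + (y - 1*(-8)) = -3 + (y + 8) = -3 + (8 + y) = 5 + y)
-2172/(-3504) + (l(21) + 2359)/(-86) = -2172/(-3504) + ((5 + 21) + 2359)/(-86) = -2172*(-1/3504) + (26 + 2359)*(-1/86) = 181/292 + 2385*(-1/86) = 181/292 - 2385/86 = -340427/12556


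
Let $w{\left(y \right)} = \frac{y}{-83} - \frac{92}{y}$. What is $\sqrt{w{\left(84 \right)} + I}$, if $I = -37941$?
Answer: $\frac{2 i \sqrt{28818254787}}{1743} \approx 194.79 i$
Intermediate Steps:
$w{\left(y \right)} = - \frac{92}{y} - \frac{y}{83}$ ($w{\left(y \right)} = y \left(- \frac{1}{83}\right) - \frac{92}{y} = - \frac{y}{83} - \frac{92}{y} = - \frac{92}{y} - \frac{y}{83}$)
$\sqrt{w{\left(84 \right)} + I} = \sqrt{\left(- \frac{92}{84} - \frac{84}{83}\right) - 37941} = \sqrt{\left(\left(-92\right) \frac{1}{84} - \frac{84}{83}\right) - 37941} = \sqrt{\left(- \frac{23}{21} - \frac{84}{83}\right) - 37941} = \sqrt{- \frac{3673}{1743} - 37941} = \sqrt{- \frac{66134836}{1743}} = \frac{2 i \sqrt{28818254787}}{1743}$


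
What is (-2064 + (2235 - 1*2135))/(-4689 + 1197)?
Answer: 491/873 ≈ 0.56243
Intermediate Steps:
(-2064 + (2235 - 1*2135))/(-4689 + 1197) = (-2064 + (2235 - 2135))/(-3492) = (-2064 + 100)*(-1/3492) = -1964*(-1/3492) = 491/873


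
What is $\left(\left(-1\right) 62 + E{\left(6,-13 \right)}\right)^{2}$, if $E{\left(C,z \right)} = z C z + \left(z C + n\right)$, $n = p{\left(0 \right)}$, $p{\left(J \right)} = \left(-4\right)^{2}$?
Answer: $792100$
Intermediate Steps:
$p{\left(J \right)} = 16$
$n = 16$
$E{\left(C,z \right)} = 16 + C z + C z^{2}$ ($E{\left(C,z \right)} = z C z + \left(z C + 16\right) = C z z + \left(C z + 16\right) = C z^{2} + \left(16 + C z\right) = 16 + C z + C z^{2}$)
$\left(\left(-1\right) 62 + E{\left(6,-13 \right)}\right)^{2} = \left(\left(-1\right) 62 + \left(16 + 6 \left(-13\right) + 6 \left(-13\right)^{2}\right)\right)^{2} = \left(-62 + \left(16 - 78 + 6 \cdot 169\right)\right)^{2} = \left(-62 + \left(16 - 78 + 1014\right)\right)^{2} = \left(-62 + 952\right)^{2} = 890^{2} = 792100$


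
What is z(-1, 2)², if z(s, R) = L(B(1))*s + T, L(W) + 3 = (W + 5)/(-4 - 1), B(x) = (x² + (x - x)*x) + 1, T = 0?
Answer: 484/25 ≈ 19.360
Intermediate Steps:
B(x) = 1 + x² (B(x) = (x² + 0*x) + 1 = (x² + 0) + 1 = x² + 1 = 1 + x²)
L(W) = -4 - W/5 (L(W) = -3 + (W + 5)/(-4 - 1) = -3 + (5 + W)/(-5) = -3 + (5 + W)*(-⅕) = -3 + (-1 - W/5) = -4 - W/5)
z(s, R) = -22*s/5 (z(s, R) = (-4 - (1 + 1²)/5)*s + 0 = (-4 - (1 + 1)/5)*s + 0 = (-4 - ⅕*2)*s + 0 = (-4 - ⅖)*s + 0 = -22*s/5 + 0 = -22*s/5)
z(-1, 2)² = (-22/5*(-1))² = (22/5)² = 484/25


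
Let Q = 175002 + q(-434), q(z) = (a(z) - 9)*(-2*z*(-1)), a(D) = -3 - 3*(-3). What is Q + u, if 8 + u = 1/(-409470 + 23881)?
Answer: 68479835221/385589 ≈ 1.7760e+5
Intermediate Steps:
a(D) = 6 (a(D) = -3 + 9 = 6)
q(z) = -6*z (q(z) = (6 - 9)*(-2*z*(-1)) = -6*z)
u = -3084713/385589 (u = -8 + 1/(-409470 + 23881) = -8 + 1/(-385589) = -8 - 1/385589 = -3084713/385589 ≈ -8.0000)
Q = 177606 (Q = 175002 - 6*(-434) = 175002 + 2604 = 177606)
Q + u = 177606 - 3084713/385589 = 68479835221/385589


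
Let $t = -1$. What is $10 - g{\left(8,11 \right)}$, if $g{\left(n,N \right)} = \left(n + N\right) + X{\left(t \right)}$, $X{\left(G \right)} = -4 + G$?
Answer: $-4$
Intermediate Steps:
$g{\left(n,N \right)} = -5 + N + n$ ($g{\left(n,N \right)} = \left(n + N\right) - 5 = \left(N + n\right) - 5 = -5 + N + n$)
$10 - g{\left(8,11 \right)} = 10 - \left(-5 + 11 + 8\right) = 10 - 14 = -4$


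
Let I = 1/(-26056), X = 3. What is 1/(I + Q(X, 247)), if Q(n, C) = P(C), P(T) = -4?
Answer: -26056/104225 ≈ -0.25000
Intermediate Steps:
Q(n, C) = -4
I = -1/26056 ≈ -3.8379e-5
1/(I + Q(X, 247)) = 1/(-1/26056 - 4) = 1/(-104225/26056) = -26056/104225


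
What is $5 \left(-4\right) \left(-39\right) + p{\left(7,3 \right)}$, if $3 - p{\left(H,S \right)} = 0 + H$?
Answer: $776$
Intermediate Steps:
$p{\left(H,S \right)} = 3 - H$ ($p{\left(H,S \right)} = 3 - \left(0 + H\right) = 3 - H$)
$5 \left(-4\right) \left(-39\right) + p{\left(7,3 \right)} = 5 \left(-4\right) \left(-39\right) + \left(3 - 7\right) = \left(-20\right) \left(-39\right) + \left(3 - 7\right) = 780 - 4 = 776$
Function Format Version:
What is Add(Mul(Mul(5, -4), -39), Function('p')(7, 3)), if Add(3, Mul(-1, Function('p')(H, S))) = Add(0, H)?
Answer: 776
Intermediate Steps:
Function('p')(H, S) = Add(3, Mul(-1, H)) (Function('p')(H, S) = Add(3, Mul(-1, Add(0, H))) = Add(3, Mul(-1, H)))
Add(Mul(Mul(5, -4), -39), Function('p')(7, 3)) = Add(Mul(Mul(5, -4), -39), Add(3, Mul(-1, 7))) = Add(Mul(-20, -39), Add(3, -7)) = Add(780, -4) = 776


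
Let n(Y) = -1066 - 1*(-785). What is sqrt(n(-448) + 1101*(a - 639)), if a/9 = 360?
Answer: 2*sqrt(715855) ≈ 1692.2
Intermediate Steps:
a = 3240 (a = 9*360 = 3240)
n(Y) = -281 (n(Y) = -1066 + 785 = -281)
sqrt(n(-448) + 1101*(a - 639)) = sqrt(-281 + 1101*(3240 - 639)) = sqrt(-281 + 1101*2601) = sqrt(-281 + 2863701) = sqrt(2863420) = 2*sqrt(715855)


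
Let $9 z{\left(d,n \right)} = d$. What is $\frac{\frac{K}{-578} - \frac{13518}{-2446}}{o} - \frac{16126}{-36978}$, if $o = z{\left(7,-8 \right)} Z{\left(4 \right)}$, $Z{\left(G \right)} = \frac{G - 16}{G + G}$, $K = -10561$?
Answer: $- \frac{913161622808}{45744171081} \approx -19.962$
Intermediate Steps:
$Z{\left(G \right)} = \frac{-16 + G}{2 G}$
$z{\left(d,n \right)} = \frac{d}{9}$
$o = - \frac{7}{6}$ ($o = \frac{1}{9} \cdot 7 \frac{-16 + 4}{2 \cdot 4} = \frac{7 \cdot \frac{1}{2} \cdot \frac{1}{4} \left(-12\right)}{9} = \frac{7}{9} \left(- \frac{3}{2}\right) = - \frac{7}{6} \approx -1.1667$)
$\frac{\frac{K}{-578} - \frac{13518}{-2446}}{o} - \frac{16126}{-36978} = \frac{- \frac{10561}{-578} - \frac{13518}{-2446}}{- \frac{7}{6}} - \frac{16126}{-36978} = \left(\left(-10561\right) \left(- \frac{1}{578}\right) - - \frac{6759}{1223}\right) \left(- \frac{6}{7}\right) - - \frac{8063}{18489} = \left(\frac{10561}{578} + \frac{6759}{1223}\right) \left(- \frac{6}{7}\right) + \frac{8063}{18489} = \frac{16822805}{706894} \left(- \frac{6}{7}\right) + \frac{8063}{18489} = - \frac{50468415}{2474129} + \frac{8063}{18489} = - \frac{913161622808}{45744171081}$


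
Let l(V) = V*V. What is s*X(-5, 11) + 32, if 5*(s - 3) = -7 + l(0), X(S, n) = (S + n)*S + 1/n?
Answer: -872/55 ≈ -15.855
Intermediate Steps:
X(S, n) = 1/n + S*(S + n) (X(S, n) = S*(S + n) + 1/n = 1/n + S*(S + n))
l(V) = V**2
s = 8/5 (s = 3 + (-7 + 0**2)/5 = 3 + (-7 + 0)/5 = 3 + (1/5)*(-7) = 3 - 7/5 = 8/5 ≈ 1.6000)
s*X(-5, 11) + 32 = 8*((1 - 5*11*(-5 + 11))/11)/5 + 32 = 8*((1 - 5*11*6)/11)/5 + 32 = 8*((1 - 330)/11)/5 + 32 = 8*((1/11)*(-329))/5 + 32 = (8/5)*(-329/11) + 32 = -2632/55 + 32 = -872/55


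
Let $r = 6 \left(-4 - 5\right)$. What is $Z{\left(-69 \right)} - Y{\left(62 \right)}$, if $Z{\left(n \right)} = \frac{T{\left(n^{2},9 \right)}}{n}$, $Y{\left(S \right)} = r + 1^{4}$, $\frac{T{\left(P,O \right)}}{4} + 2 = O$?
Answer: $\frac{3629}{69} \approx 52.594$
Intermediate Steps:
$r = -54$ ($r = 6 \left(-9\right) = -54$)
$T{\left(P,O \right)} = -8 + 4 O$
$Y{\left(S \right)} = -53$ ($Y{\left(S \right)} = -54 + 1^{4} = -54 + 1 = -53$)
$Z{\left(n \right)} = \frac{28}{n}$ ($Z{\left(n \right)} = \frac{-8 + 4 \cdot 9}{n} = \frac{-8 + 36}{n} = \frac{28}{n}$)
$Z{\left(-69 \right)} - Y{\left(62 \right)} = \frac{28}{-69} - -53 = 28 \left(- \frac{1}{69}\right) + 53 = - \frac{28}{69} + 53 = \frac{3629}{69}$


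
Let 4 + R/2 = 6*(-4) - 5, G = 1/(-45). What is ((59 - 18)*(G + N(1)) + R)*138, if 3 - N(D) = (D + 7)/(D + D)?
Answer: -223376/15 ≈ -14892.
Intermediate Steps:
G = -1/45 ≈ -0.022222
N(D) = 3 - (7 + D)/(2*D) (N(D) = 3 - (D + 7)/(D + D) = 3 - (7 + D)/(2*D))
R = -66 (R = -8 + 2*(6*(-4) - 5) = -8 + 2*(-24 - 5) = -8 + 2*(-29) = -8 - 58 = -66)
((59 - 18)*(G + N(1)) + R)*138 = ((59 - 18)*(-1/45 + (½)*(-7 + 5*1)/1) - 66)*138 = (41*(-1/45 + (½)*1*(-7 + 5)) - 66)*138 = (41*(-1/45 + (½)*1*(-2)) - 66)*138 = (41*(-1/45 - 1) - 66)*138 = (41*(-46/45) - 66)*138 = (-1886/45 - 66)*138 = -4856/45*138 = -223376/15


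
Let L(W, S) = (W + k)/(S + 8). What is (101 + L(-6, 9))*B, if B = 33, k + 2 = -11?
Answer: 56034/17 ≈ 3296.1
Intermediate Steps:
k = -13 (k = -2 - 11 = -13)
L(W, S) = (-13 + W)/(8 + S) (L(W, S) = (W - 13)/(S + 8) = (-13 + W)/(8 + S))
(101 + L(-6, 9))*B = (101 + (-13 - 6)/(8 + 9))*33 = (101 - 19/17)*33 = (1698/17)*33 = 56034/17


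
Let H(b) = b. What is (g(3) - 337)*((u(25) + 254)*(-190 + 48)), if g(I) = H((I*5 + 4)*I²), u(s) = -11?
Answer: 5727996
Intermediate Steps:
g(I) = I²*(4 + 5*I) (g(I) = (I*5 + 4)*I² = (5*I + 4)*I² = (4 + 5*I)*I² = I²*(4 + 5*I))
(g(3) - 337)*((u(25) + 254)*(-190 + 48)) = (3²*(4 + 5*3) - 337)*((-11 + 254)*(-190 + 48)) = (9*(4 + 15) - 337)*(243*(-142)) = (9*19 - 337)*(-34506) = (171 - 337)*(-34506) = -166*(-34506) = 5727996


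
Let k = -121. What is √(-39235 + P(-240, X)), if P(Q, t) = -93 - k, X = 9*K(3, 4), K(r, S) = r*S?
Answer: I*√39207 ≈ 198.01*I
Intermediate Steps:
K(r, S) = S*r
X = 108 (X = 9*(4*3) = 9*12 = 108)
P(Q, t) = 28 (P(Q, t) = -93 - 1*(-121) = -93 + 121 = 28)
√(-39235 + P(-240, X)) = √(-39235 + 28) = √(-39207) = I*√39207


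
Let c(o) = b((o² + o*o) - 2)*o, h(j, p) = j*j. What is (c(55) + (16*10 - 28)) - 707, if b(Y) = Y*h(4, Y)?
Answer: 5321665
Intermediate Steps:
h(j, p) = j²
b(Y) = 16*Y (b(Y) = Y*4² = Y*16 = 16*Y)
c(o) = o*(-32 + 32*o²) (c(o) = (16*((o² + o*o) - 2))*o = (16*((o² + o²) - 2))*o = (16*(2*o² - 2))*o = (16*(-2 + 2*o²))*o = (-32 + 32*o²)*o = o*(-32 + 32*o²))
(c(55) + (16*10 - 28)) - 707 = (32*55*(-1 + 55²) + (16*10 - 28)) - 707 = (32*55*(-1 + 3025) + (160 - 28)) - 707 = (32*55*3024 + 132) - 707 = (5322240 + 132) - 707 = 5322372 - 707 = 5321665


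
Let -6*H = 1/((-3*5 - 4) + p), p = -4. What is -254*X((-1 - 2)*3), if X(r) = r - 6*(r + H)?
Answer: -262636/23 ≈ -11419.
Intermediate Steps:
H = 1/138 (H = -1/(6*((-3*5 - 4) - 4)) = -1/(6*((-15 - 4) - 4)) = -1/(6*(-19 - 4)) = -1/6/(-23) = -1/6*(-1/23) = 1/138 ≈ 0.0072464)
X(r) = -1/23 - 5*r (X(r) = r - 6*(r + 1/138) = r - 6*(1/138 + r) = r - (1/23 + 6*r) = r + (-1/23 - 6*r) = -1/23 - 5*r)
-254*X((-1 - 2)*3) = -254*(-1/23 - 5*(-1 - 2)*3) = -254*(-1/23 - (-15)*3) = -254*(-1/23 - 5*(-9)) = -254*(-1/23 + 45) = -254*1034/23 = -262636/23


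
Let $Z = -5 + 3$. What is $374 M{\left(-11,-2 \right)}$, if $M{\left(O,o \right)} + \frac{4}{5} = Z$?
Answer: $- \frac{5236}{5} \approx -1047.2$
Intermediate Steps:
$Z = -2$
$M{\left(O,o \right)} = - \frac{14}{5}$ ($M{\left(O,o \right)} = - \frac{4}{5} - 2 = - \frac{14}{5}$)
$374 M{\left(-11,-2 \right)} = 374 \left(- \frac{14}{5}\right) = - \frac{5236}{5}$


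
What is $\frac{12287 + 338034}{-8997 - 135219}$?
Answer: $- \frac{350321}{144216} \approx -2.4291$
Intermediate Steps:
$\frac{12287 + 338034}{-8997 - 135219} = \frac{350321}{-144216} = 350321 \left(- \frac{1}{144216}\right) = - \frac{350321}{144216}$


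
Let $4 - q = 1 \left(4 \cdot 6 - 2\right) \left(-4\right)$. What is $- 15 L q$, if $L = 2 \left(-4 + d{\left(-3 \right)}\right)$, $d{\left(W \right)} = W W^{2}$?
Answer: $85560$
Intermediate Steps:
$d{\left(W \right)} = W^{3}$
$q = 92$ ($q = 4 - 1 \left(4 \cdot 6 - 2\right) \left(-4\right) = 4 - 1 \left(24 - 2\right) \left(-4\right) = 4 - 1 \cdot 22 \left(-4\right) = 4 - 22 \left(-4\right) = 4 - -88 = 4 + 88 = 92$)
$L = -62$ ($L = 2 \left(-4 + \left(-3\right)^{3}\right) = 2 \left(-4 - 27\right) = 2 \left(-31\right) = -62$)
$- 15 L q = \left(-15\right) \left(-62\right) 92 = 930 \cdot 92 = 85560$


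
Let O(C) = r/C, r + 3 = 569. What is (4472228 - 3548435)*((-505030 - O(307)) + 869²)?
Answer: 70937742066243/307 ≈ 2.3107e+11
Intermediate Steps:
r = 566 (r = -3 + 569 = 566)
O(C) = 566/C
(4472228 - 3548435)*((-505030 - O(307)) + 869²) = (4472228 - 3548435)*((-505030 - 566/307) + 869²) = 923793*((-505030 - 566/307) + 755161) = 923793*(-155044776/307 + 755161) = 923793*(76789651/307) = 70937742066243/307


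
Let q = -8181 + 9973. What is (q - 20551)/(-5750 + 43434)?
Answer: -18759/37684 ≈ -0.49780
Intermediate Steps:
q = 1792
(q - 20551)/(-5750 + 43434) = (1792 - 20551)/(-5750 + 43434) = -18759/37684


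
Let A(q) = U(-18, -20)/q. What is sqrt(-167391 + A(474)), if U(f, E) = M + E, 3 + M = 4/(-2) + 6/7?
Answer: I*sqrt(1842828836226)/3318 ≈ 409.13*I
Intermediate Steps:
M = -29/7 (M = -3 + (4/(-2) + 6/7) = -3 + (4*(-1/2) + 6*(1/7)) = -3 + (-2 + 6/7) = -3 - 8/7 = -29/7 ≈ -4.1429)
U(f, E) = -29/7 + E
A(q) = -169/(7*q) (A(q) = (-29/7 - 20)/q = -169/(7*q))
sqrt(-167391 + A(474)) = sqrt(-167391 - 169/7/474) = sqrt(-167391 - 169/7*1/474) = sqrt(-167391 - 169/3318) = sqrt(-555403507/3318) = I*sqrt(1842828836226)/3318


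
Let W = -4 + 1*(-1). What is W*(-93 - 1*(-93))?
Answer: 0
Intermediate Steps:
W = -5 (W = -4 - 1 = -5)
W*(-93 - 1*(-93)) = -5*(-93 - 1*(-93)) = -5*(-93 + 93) = -5*0 = 0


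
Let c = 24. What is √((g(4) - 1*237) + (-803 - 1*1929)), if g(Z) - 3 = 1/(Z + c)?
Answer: I*√581329/14 ≈ 54.461*I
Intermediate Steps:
g(Z) = 3 + 1/(24 + Z) (g(Z) = 3 + 1/(Z + 24) = 3 + 1/(24 + Z))
√((g(4) - 1*237) + (-803 - 1*1929)) = √(((73 + 3*4)/(24 + 4) - 1*237) + (-803 - 1*1929)) = √(((73 + 12)/28 - 237) + (-803 - 1929)) = √(((1/28)*85 - 237) - 2732) = √((85/28 - 237) - 2732) = √(-6551/28 - 2732) = √(-83047/28) = I*√581329/14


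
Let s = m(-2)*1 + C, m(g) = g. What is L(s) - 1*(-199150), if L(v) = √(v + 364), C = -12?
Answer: 199150 + 5*√14 ≈ 1.9917e+5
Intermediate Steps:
s = -14 (s = -2*1 - 12 = -2 - 12 = -14)
L(v) = √(364 + v)
L(s) - 1*(-199150) = √(364 - 14) - 1*(-199150) = √350 + 199150 = 5*√14 + 199150 = 199150 + 5*√14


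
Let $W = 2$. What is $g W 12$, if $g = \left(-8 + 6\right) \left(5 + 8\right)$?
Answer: $-624$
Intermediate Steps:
$g = -26$ ($g = \left(-2\right) 13 = -26$)
$g W 12 = \left(-26\right) 2 \cdot 12 = \left(-52\right) 12 = -624$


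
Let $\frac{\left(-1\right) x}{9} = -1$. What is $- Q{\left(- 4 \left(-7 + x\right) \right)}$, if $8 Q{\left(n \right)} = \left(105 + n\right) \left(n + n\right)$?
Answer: $194$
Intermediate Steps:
$x = 9$ ($x = \left(-9\right) \left(-1\right) = 9$)
$Q{\left(n \right)} = \frac{n \left(105 + n\right)}{4}$ ($Q{\left(n \right)} = \frac{\left(105 + n\right) \left(n + n\right)}{8} = \frac{\left(105 + n\right) 2 n}{8} = \frac{2 n \left(105 + n\right)}{8} = \frac{n \left(105 + n\right)}{4}$)
$- Q{\left(- 4 \left(-7 + x\right) \right)} = - \frac{- 4 \left(-7 + 9\right) \left(105 - 4 \left(-7 + 9\right)\right)}{4} = - \frac{\left(-4\right) 2 \left(105 - 8\right)}{4} = - \frac{\left(-8\right) \left(105 - 8\right)}{4} = - \frac{\left(-8\right) 97}{4} = \left(-1\right) \left(-194\right) = 194$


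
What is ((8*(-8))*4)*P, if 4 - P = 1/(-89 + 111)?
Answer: -11136/11 ≈ -1012.4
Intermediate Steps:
P = 87/22 (P = 4 - 1/(-89 + 111) = 4 - 1/22 = 87/22 ≈ 3.9545)
((8*(-8))*4)*P = ((8*(-8))*4)*(87/22) = -64*4*(87/22) = -256*87/22 = -11136/11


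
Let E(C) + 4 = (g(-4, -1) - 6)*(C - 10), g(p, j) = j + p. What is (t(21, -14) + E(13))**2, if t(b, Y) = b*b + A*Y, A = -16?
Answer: 394384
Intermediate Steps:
t(b, Y) = b**2 - 16*Y (t(b, Y) = b*b - 16*Y = b**2 - 16*Y)
E(C) = 106 - 11*C (E(C) = -4 + ((-1 - 4) - 6)*(C - 10) = -4 + (-5 - 6)*(-10 + C) = -4 - 11*(-10 + C) = -4 + (110 - 11*C) = 106 - 11*C)
(t(21, -14) + E(13))**2 = ((21**2 - 16*(-14)) + (106 - 11*13))**2 = ((441 + 224) + (106 - 143))**2 = (665 - 37)**2 = 628**2 = 394384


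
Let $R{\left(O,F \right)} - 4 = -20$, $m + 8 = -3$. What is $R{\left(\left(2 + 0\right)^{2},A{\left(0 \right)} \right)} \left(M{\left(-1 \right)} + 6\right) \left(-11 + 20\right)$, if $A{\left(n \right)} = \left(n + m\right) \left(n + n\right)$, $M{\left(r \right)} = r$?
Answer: $-720$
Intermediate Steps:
$m = -11$ ($m = -8 - 3 = -11$)
$A{\left(n \right)} = 2 n \left(-11 + n\right)$ ($A{\left(n \right)} = \left(n - 11\right) \left(n + n\right) = \left(-11 + n\right) 2 n = 2 n \left(-11 + n\right)$)
$R{\left(O,F \right)} = -16$ ($R{\left(O,F \right)} = 4 - 20 = -16$)
$R{\left(\left(2 + 0\right)^{2},A{\left(0 \right)} \right)} \left(M{\left(-1 \right)} + 6\right) \left(-11 + 20\right) = - 16 \left(-1 + 6\right) \left(-11 + 20\right) = - 16 \cdot 5 \cdot 9 = \left(-16\right) 45 = -720$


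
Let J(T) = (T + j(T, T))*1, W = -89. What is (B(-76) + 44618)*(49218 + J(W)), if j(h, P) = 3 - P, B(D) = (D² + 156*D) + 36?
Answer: 1898650854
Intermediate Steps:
B(D) = 36 + D² + 156*D
J(T) = 3 (J(T) = (T + (3 - T))*1 = 3*1 = 3)
(B(-76) + 44618)*(49218 + J(W)) = ((36 + (-76)² + 156*(-76)) + 44618)*(49218 + 3) = ((36 + 5776 - 11856) + 44618)*49221 = (-6044 + 44618)*49221 = 38574*49221 = 1898650854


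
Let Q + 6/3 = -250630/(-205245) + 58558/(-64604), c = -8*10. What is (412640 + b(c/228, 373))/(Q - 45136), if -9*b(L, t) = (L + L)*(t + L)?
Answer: -1777802902157701360/194455839724409007 ≈ -9.1425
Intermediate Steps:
c = -80
Q = -2234633215/1325964798 (Q = -2 + (-250630/(-205245) + 58558/(-64604)) = -2 + (-250630*(-1/205245) + 58558*(-1/64604)) = -2 + (50126/41049 - 29279/32302) = -2 + 417296381/1325964798 = -2234633215/1325964798 ≈ -1.6853)
b(L, t) = -2*L*(L + t)/9 (b(L, t) = -(L + L)*(t + L)/9 = -2*L*(L + t)/9)
(412640 + b(c/228, 373))/(Q - 45136) = (412640 - 2*(-80/228)*(-80/228 + 373)/9)/(-2234633215/1325964798 - 45136) = (412640 - 2*(-80*1/228)*(-80*1/228 + 373)/9)/(-59850981755743/1325964798) = (412640 - 2/9*(-20/57)*(-20/57 + 373))*(-1325964798/59850981755743) = (412640 - 2/9*(-20/57)*21241/57)*(-1325964798/59850981755743) = (412640 + 849640/29241)*(-1325964798/59850981755743) = (12066855880/29241)*(-1325964798/59850981755743) = -1777802902157701360/194455839724409007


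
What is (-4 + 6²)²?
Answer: 1024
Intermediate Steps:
(-4 + 6²)² = (-4 + 36)² = 32² = 1024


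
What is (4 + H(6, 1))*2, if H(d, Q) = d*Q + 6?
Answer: 32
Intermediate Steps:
H(d, Q) = 6 + Q*d (H(d, Q) = Q*d + 6 = 6 + Q*d)
(4 + H(6, 1))*2 = (4 + (6 + 1*6))*2 = (4 + (6 + 6))*2 = (4 + 12)*2 = 16*2 = 32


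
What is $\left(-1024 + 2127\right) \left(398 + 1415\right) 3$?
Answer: $5999217$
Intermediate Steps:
$\left(-1024 + 2127\right) \left(398 + 1415\right) 3 = 1103 \cdot 1813 \cdot 3 = 1999739 \cdot 3 = 5999217$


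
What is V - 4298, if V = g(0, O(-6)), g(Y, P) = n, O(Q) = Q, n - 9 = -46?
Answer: -4335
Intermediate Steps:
n = -37 (n = 9 - 46 = -37)
g(Y, P) = -37
V = -37
V - 4298 = -37 - 4298 = -4335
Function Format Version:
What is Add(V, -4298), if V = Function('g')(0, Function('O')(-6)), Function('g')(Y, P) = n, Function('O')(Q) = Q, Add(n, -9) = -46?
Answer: -4335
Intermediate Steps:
n = -37 (n = Add(9, -46) = -37)
Function('g')(Y, P) = -37
V = -37
Add(V, -4298) = Add(-37, -4298) = -4335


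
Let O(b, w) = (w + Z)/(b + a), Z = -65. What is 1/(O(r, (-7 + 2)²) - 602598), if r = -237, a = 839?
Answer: -301/181382018 ≈ -1.6595e-6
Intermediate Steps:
O(b, w) = (-65 + w)/(839 + b) (O(b, w) = (w - 65)/(b + 839) = (-65 + w)/(839 + b))
1/(O(r, (-7 + 2)²) - 602598) = 1/((-65 + (-7 + 2)²)/(839 - 237) - 602598) = 1/((-65 + (-5)²)/602 - 602598) = 1/((-65 + 25)/602 - 602598) = 1/((1/602)*(-40) - 602598) = 1/(-20/301 - 602598) = 1/(-181382018/301) = -301/181382018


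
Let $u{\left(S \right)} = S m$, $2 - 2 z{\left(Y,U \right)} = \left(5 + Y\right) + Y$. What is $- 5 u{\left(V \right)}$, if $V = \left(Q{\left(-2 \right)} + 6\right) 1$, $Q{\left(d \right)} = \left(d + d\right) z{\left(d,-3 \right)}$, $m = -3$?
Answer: $60$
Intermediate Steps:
$z{\left(Y,U \right)} = - \frac{3}{2} - Y$ ($z{\left(Y,U \right)} = 1 - \frac{\left(5 + Y\right) + Y}{2} = 1 - \frac{5 + 2 Y}{2} = 1 - \left(\frac{5}{2} + Y\right) = - \frac{3}{2} - Y$)
$Q{\left(d \right)} = 2 d \left(- \frac{3}{2} - d\right)$ ($Q{\left(d \right)} = \left(d + d\right) \left(- \frac{3}{2} - d\right) = 2 d \left(- \frac{3}{2} - d\right)$)
$V = 4$ ($V = \left(\left(-1\right) \left(-2\right) \left(3 + 2 \left(-2\right)\right) + 6\right) 1 = \left(\left(-1\right) \left(-2\right) \left(3 - 4\right) + 6\right) 1 = \left(\left(-1\right) \left(-2\right) \left(-1\right) + 6\right) 1 = \left(-2 + 6\right) 1 = 4 \cdot 1 = 4$)
$u{\left(S \right)} = - 3 S$ ($u{\left(S \right)} = S \left(-3\right) = - 3 S$)
$- 5 u{\left(V \right)} = - 5 \left(\left(-3\right) 4\right) = \left(-5\right) \left(-12\right) = 60$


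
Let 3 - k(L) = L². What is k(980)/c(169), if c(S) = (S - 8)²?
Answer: -960397/25921 ≈ -37.051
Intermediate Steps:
c(S) = (-8 + S)²
k(L) = 3 - L²
k(980)/c(169) = (3 - 1*980²)/((-8 + 169)²) = (3 - 1*960400)/(161²) = (3 - 960400)/25921 = -960397*1/25921 = -960397/25921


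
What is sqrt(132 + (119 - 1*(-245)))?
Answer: 4*sqrt(31) ≈ 22.271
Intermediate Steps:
sqrt(132 + (119 - 1*(-245))) = sqrt(132 + (119 + 245)) = sqrt(132 + 364) = sqrt(496) = 4*sqrt(31)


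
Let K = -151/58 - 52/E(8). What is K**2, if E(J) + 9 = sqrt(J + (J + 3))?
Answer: 122257097/3232804 + 231166*sqrt(19)/27869 ≈ 73.974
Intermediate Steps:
E(J) = -9 + sqrt(3 + 2*J) (E(J) = -9 + sqrt(J + (J + 3)) = -9 + sqrt(J + (3 + J)) = -9 + sqrt(3 + 2*J))
K = -151/58 - 52/(-9 + sqrt(19)) (K = -151/58 - 52/(-9 + sqrt(3 + 2*8)) = -151*1/58 - 52/(-9 + sqrt(3 + 16)) = -151/58 - 52/(-9 + sqrt(19)) ≈ 8.6008)
K**2 = (8891/1798 + 26*sqrt(19)/31)**2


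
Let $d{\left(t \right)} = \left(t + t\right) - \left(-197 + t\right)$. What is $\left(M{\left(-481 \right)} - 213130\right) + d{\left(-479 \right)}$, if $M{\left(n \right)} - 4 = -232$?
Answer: $-213640$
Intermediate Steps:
$M{\left(n \right)} = -228$ ($M{\left(n \right)} = 4 - 232 = -228$)
$d{\left(t \right)} = 197 + t$ ($d{\left(t \right)} = 2 t - \left(-197 + t\right) = 197 + t$)
$\left(M{\left(-481 \right)} - 213130\right) + d{\left(-479 \right)} = \left(-228 - 213130\right) + \left(197 - 479\right) = -213358 - 282 = -213640$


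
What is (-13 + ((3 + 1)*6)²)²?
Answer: 316969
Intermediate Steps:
(-13 + ((3 + 1)*6)²)² = (-13 + (4*6)²)² = (-13 + 24²)² = (-13 + 576)² = 563² = 316969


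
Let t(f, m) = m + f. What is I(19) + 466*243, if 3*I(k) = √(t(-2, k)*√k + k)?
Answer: 113238 + √(19 + 17*√19)/3 ≈ 1.1324e+5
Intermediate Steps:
t(f, m) = f + m
I(k) = √(k + √k*(-2 + k))/3 (I(k) = √((-2 + k)*√k + k)/3 = √(√k*(-2 + k) + k)/3 = √(k + √k*(-2 + k))/3)
I(19) + 466*243 = √(19 + √19*(-2 + 19))/3 + 466*243 = √(19 + √19*17)/3 + 113238 = √(19 + 17*√19)/3 + 113238 = 113238 + √(19 + 17*√19)/3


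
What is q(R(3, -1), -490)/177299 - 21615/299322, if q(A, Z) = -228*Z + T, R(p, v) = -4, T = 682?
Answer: 9937357853/17689830426 ≈ 0.56176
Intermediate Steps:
q(A, Z) = 682 - 228*Z (q(A, Z) = -228*Z + 682 = 682 - 228*Z)
q(R(3, -1), -490)/177299 - 21615/299322 = (682 - 228*(-490))/177299 - 21615/299322 = (682 + 111720)*(1/177299) - 21615*1/299322 = 112402*(1/177299) - 7205/99774 = 112402/177299 - 7205/99774 = 9937357853/17689830426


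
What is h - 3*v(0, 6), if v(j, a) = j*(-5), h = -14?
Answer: -14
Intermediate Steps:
v(j, a) = -5*j
h - 3*v(0, 6) = -14 - (-15)*0 = -14 - 3*0 = -14 + 0 = -14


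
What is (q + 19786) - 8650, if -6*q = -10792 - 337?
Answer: 77945/6 ≈ 12991.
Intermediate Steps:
q = 11129/6 (q = -(-10792 - 337)/6 = -1/6*(-11129) = 11129/6 ≈ 1854.8)
(q + 19786) - 8650 = (11129/6 + 19786) - 8650 = 129845/6 - 8650 = 77945/6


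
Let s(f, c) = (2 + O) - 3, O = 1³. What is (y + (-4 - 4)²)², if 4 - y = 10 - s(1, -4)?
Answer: 3364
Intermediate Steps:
O = 1
s(f, c) = 0 (s(f, c) = (2 + 1) - 3 = 3 - 3 = 0)
y = -6 (y = 4 - (10 - 1*0) = 4 - (10 + 0) = 4 - 1*10 = 4 - 10 = -6)
(y + (-4 - 4)²)² = (-6 + (-4 - 4)²)² = (-6 + (-8)²)² = (-6 + 64)² = 58² = 3364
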